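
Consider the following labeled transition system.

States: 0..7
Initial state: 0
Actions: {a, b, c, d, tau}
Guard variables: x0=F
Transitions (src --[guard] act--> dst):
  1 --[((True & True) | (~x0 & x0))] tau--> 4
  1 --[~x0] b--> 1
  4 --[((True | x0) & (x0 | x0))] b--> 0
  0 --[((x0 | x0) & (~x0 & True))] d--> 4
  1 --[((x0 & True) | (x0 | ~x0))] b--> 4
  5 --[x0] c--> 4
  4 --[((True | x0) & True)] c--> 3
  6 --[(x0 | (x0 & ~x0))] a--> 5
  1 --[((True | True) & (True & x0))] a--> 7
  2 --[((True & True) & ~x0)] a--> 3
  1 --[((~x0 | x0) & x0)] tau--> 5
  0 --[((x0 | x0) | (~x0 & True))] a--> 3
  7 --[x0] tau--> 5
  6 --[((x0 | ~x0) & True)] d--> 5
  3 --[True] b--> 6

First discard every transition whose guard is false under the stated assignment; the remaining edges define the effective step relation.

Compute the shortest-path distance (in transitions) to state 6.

Layered search for 6:
  depth 0: {0}
  depth 1: {3}
  depth 2: {6}
first hit 6 at d=2 via a·b

Answer: 2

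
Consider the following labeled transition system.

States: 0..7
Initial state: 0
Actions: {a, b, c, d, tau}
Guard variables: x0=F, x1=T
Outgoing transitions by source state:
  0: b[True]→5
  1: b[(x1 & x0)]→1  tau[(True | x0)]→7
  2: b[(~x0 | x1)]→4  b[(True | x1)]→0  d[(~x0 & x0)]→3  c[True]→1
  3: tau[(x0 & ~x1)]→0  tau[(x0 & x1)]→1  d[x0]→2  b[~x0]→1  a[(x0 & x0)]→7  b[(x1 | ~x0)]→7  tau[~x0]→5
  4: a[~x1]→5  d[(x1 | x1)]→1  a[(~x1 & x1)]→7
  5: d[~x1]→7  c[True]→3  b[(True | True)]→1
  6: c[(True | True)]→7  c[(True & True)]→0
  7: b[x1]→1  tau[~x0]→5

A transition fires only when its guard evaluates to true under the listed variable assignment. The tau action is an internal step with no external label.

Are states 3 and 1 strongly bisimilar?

Compute ~ classes (split until stable):
  round 0: {{0,1,2,3,4,5,6,7}}
  round 1: {{0},{1},{2,5},{3,7},{4},{6}}
  round 2: {{0},{1},{2},{3},{4},{5},{6},{7}}
Fixed point at round 3; 8 class(es).
class of 3: {3}; class of 1: {1}

Answer: NOT BISIMILAR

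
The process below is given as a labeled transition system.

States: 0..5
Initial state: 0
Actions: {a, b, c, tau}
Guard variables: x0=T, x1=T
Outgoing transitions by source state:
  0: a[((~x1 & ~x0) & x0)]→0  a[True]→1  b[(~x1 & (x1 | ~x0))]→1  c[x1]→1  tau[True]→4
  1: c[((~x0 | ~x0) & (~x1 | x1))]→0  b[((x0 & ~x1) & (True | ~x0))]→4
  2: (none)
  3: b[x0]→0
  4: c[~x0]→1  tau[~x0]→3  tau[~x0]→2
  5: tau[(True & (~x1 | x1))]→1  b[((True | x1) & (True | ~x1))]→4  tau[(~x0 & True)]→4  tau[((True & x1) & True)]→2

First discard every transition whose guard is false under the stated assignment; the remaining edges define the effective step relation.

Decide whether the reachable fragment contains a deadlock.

Answer: DEADLOCK at state 1

Trace:
Reachable = {0,1,4}
  0: a→1  c→1  tau→4  [3 exit(s)]
  1: ∅  [STUCK]
  4: ∅  [STUCK]
Path to 1: a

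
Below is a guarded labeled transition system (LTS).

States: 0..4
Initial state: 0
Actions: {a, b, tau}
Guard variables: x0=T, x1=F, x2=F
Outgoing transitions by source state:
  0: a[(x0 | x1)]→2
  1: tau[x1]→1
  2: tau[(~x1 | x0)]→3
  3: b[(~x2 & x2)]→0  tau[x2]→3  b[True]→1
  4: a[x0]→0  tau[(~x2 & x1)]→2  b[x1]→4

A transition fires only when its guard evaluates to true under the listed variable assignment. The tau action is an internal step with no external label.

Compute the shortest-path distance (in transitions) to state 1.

Answer: 3

Trace:
BFS to 1:
  L0 = {0}
  L1 = {2}
  L2 = {3}
  L3 = {1}
1 enters at depth 3; path a·tau·b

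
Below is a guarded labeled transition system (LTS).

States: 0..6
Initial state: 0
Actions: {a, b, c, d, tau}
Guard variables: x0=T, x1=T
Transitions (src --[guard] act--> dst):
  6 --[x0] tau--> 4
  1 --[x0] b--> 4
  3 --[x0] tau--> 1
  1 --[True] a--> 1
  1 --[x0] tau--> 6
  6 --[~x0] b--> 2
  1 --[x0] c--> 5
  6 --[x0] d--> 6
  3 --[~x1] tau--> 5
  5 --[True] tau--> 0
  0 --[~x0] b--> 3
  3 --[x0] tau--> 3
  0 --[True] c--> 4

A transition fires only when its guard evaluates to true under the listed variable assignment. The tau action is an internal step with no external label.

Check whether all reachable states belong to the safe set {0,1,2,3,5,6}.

Allowed set {0,1,2,3,5,6}
Reach set: {0,4}
  0: ok
  4: ✗ unsafe
witness against invariant: c → 4

Answer: INVARIANT VIOLATED at state 4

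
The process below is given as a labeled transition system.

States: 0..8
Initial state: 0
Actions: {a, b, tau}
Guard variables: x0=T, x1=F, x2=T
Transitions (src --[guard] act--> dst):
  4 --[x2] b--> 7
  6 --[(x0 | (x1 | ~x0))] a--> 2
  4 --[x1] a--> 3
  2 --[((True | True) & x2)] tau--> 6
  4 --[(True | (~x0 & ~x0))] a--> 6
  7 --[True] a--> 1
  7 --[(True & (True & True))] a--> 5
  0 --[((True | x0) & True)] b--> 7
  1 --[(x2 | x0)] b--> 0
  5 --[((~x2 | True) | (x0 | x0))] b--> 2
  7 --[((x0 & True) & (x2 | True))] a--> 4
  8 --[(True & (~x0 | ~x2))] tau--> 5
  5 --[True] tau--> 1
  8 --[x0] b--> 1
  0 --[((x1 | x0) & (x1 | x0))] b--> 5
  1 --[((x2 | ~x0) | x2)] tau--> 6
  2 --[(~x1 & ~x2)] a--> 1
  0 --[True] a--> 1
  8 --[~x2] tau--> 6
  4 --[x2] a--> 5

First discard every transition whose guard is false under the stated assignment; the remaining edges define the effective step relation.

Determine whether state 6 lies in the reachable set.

16 transition(s) survive guard evaluation.
depth 0: {0}
depth 1: {1,5,7}  cumulative {0,1,5,7}
depth 2: {2,4,6}  cumulative {0,1,2,4,5,6,7}
Reachable = {0,1,2,4,5,6,7}
witness 6: a·tau

Answer: REACHABLE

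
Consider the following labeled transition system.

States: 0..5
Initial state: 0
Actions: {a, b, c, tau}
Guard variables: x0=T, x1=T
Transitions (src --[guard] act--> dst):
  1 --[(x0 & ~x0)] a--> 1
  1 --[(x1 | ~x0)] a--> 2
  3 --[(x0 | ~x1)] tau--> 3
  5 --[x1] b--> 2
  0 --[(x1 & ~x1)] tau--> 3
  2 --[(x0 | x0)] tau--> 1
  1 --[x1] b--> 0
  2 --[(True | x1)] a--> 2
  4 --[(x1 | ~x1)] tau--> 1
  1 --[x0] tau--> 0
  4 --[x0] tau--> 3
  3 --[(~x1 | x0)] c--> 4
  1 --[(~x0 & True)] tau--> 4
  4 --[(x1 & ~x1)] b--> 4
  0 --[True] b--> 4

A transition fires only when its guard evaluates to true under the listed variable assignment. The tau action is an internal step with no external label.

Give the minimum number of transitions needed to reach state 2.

Answer: 3

Working:
Breadth-first toward 2:
  L0 = {0}
  L1 = {4}
  L2 = {1,3}
  L3 = {2}
depth(2)=3, e.g. b·tau·a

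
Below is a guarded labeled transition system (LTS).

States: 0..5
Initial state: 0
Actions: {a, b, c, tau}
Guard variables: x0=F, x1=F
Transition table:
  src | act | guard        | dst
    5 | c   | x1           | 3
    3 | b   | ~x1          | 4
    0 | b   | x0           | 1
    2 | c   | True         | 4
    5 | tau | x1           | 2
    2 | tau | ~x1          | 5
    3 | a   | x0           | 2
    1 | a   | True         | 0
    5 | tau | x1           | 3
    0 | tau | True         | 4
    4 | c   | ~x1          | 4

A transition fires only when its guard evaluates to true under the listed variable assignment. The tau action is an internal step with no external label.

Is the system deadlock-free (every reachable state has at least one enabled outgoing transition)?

Answer: DEADLOCK-FREE

Analysis:
Reach set: {0,4}
  0: tau→4  [1 exit(s)]
  4: c→4  [1 exit(s)]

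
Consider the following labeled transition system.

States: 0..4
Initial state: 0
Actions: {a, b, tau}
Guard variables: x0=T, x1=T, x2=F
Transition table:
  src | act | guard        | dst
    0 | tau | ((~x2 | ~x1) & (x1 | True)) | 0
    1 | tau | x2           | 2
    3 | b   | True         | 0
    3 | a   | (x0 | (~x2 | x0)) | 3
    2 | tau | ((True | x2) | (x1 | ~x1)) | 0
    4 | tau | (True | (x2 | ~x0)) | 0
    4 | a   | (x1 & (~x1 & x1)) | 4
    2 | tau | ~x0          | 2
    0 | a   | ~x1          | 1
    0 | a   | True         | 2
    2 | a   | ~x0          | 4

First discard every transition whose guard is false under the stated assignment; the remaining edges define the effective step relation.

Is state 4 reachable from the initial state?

6 transition(s) survive guard evaluation.
L0 = {0}
L1 = {2}  cumulative {0,2}
R = {0,2}

Answer: UNREACHABLE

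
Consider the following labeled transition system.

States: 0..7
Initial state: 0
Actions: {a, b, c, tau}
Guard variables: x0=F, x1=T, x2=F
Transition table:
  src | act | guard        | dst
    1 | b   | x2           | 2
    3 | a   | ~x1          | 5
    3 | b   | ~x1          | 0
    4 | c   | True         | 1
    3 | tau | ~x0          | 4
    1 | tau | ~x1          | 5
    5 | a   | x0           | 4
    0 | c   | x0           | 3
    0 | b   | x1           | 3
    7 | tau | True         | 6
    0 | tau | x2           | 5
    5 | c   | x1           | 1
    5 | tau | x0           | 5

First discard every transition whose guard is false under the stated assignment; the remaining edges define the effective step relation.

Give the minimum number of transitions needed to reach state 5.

Answer: UNREACHABLE

Analysis:
Breadth-first toward 5:
  depth 0: {0}
  depth 1: {3}
  depth 2: {4}
  depth 3: {1}
5 never appears.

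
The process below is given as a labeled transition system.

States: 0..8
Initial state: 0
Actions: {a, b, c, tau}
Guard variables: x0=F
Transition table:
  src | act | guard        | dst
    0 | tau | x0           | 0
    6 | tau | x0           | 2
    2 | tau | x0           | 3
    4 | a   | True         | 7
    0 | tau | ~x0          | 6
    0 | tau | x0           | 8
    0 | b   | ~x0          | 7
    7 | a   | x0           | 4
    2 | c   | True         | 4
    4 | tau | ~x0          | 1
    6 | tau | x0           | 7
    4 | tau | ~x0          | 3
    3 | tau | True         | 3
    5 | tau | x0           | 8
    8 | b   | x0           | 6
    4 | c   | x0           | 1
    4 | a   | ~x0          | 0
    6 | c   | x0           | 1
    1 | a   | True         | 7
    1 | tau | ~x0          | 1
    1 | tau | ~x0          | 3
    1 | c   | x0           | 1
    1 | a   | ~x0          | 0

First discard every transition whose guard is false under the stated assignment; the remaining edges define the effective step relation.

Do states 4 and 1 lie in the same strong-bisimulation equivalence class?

Bisimulation quotient by refinement:
  π0 = {{0,1,2,3,4,5,6,7,8}}
  π1 = {{0},{1,4},{2},{3},{5,6,7,8}}
stable after 2 split(s): 5 block(s)
[4]={1,4}  [1]={1,4}

Answer: BISIMILAR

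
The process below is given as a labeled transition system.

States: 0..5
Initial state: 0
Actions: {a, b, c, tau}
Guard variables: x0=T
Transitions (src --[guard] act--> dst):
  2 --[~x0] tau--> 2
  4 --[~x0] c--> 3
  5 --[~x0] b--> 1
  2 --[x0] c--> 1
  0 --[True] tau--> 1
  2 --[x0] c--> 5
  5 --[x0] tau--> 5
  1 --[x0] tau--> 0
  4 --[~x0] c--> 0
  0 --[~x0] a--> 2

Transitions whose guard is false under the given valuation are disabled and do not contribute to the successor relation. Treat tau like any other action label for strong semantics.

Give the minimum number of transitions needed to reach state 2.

BFS to 2:
  depth 0: {0}
  depth 1: {1}
2 never appears.

Answer: UNREACHABLE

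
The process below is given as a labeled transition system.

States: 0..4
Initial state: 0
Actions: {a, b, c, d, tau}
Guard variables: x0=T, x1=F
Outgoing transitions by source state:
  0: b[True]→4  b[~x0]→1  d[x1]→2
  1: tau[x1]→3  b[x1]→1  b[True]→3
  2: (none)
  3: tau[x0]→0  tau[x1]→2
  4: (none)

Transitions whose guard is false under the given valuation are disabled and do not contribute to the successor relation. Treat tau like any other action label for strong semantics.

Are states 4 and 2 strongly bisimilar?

Bisimulation quotient by refinement:
  π0 = {{0,1,2,3,4}}
  π1 = {{0,1},{2,4},{3}}
  π2 = {{0},{1},{2,4},{3}}
4 equivalence class(es) (converged in 3)
[4]={2,4}  [2]={2,4}

Answer: BISIMILAR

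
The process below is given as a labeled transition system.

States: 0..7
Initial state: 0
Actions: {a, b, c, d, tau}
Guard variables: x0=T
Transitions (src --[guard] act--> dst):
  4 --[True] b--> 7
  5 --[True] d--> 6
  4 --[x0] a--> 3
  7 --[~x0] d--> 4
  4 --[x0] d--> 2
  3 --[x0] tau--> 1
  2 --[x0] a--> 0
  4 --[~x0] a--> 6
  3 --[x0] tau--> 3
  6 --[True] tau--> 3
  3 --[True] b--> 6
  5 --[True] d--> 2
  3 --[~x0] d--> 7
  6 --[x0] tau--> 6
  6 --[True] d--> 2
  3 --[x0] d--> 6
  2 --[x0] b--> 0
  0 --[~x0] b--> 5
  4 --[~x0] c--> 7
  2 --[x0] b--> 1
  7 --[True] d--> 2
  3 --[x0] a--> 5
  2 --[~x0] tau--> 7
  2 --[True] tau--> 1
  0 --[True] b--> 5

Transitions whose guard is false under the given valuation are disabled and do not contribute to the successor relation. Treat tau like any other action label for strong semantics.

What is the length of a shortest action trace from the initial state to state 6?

Layered search for 6:
  depth 0: {0}
  depth 1: {5}
  depth 2: {2,6}
depth(6)=2, e.g. b·d

Answer: 2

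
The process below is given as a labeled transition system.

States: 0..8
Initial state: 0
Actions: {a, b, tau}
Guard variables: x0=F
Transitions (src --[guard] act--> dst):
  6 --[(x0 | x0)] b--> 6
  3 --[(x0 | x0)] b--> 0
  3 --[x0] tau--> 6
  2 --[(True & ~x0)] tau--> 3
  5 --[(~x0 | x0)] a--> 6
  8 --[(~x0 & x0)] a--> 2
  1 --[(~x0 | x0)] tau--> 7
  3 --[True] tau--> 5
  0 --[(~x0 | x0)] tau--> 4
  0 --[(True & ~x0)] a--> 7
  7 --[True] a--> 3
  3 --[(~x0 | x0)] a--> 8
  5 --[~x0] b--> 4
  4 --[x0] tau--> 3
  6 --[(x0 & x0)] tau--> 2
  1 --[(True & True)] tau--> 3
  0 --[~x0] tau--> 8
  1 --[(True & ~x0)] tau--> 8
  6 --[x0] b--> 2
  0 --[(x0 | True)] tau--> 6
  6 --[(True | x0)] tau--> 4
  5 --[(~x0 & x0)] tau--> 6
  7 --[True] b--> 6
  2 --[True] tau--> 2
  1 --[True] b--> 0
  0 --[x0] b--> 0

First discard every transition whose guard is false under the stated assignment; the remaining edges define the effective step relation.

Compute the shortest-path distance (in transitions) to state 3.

BFS to 3:
  L0 = {0}
  L1 = {4,6,7,8}
  L2 = {3}
depth(3)=2, e.g. a·a

Answer: 2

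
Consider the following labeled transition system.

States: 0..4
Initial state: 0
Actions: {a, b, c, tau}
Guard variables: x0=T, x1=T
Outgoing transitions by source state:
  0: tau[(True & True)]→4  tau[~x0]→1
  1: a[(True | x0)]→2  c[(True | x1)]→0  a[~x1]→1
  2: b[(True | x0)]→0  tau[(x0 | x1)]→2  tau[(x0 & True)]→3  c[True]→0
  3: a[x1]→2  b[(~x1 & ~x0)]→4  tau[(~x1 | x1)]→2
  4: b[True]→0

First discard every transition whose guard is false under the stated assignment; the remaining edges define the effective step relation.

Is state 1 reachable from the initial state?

Answer: UNREACHABLE

Trace:
After dropping false guards: 10 live edges.
L0 = {0}
L1 = {4}  now seen {0,4}
Reachable = {0,4}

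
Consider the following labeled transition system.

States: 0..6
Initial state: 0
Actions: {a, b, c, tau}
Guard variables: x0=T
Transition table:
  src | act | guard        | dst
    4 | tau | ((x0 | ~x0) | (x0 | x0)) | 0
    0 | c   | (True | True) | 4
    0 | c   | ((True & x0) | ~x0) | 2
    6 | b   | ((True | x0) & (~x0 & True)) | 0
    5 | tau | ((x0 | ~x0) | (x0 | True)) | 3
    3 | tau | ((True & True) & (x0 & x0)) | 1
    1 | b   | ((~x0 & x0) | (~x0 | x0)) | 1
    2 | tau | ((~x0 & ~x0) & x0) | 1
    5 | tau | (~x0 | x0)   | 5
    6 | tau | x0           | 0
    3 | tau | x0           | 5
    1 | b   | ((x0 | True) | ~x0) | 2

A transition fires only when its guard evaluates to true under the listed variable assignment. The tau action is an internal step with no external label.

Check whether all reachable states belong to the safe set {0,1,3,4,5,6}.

Answer: INVARIANT VIOLATED at state 2

Trace:
Allowed set {0,1,3,4,5,6}
Reachable = {0,2,4}
  0: safe
  2: outside
  4: safe
counterexample path to 2: c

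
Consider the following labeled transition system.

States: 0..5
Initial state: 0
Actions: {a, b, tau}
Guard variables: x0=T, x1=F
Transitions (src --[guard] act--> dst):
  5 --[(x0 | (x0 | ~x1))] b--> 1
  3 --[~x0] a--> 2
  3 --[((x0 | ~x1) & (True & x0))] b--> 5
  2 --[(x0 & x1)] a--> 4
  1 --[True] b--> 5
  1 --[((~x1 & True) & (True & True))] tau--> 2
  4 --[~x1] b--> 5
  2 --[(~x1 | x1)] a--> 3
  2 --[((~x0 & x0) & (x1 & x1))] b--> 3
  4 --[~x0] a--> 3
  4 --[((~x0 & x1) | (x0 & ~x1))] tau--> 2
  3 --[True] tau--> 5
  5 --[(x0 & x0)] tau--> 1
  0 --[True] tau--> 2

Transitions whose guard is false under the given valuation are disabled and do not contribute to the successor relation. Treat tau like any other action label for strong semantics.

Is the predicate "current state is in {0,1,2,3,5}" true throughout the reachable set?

Allowed set {0,1,2,3,5}
R = {0,1,2,3,5}
  0: ✓
  1: ✓
  2: ✓
  3: ✓
  5: ✓

Answer: INVARIANT HOLDS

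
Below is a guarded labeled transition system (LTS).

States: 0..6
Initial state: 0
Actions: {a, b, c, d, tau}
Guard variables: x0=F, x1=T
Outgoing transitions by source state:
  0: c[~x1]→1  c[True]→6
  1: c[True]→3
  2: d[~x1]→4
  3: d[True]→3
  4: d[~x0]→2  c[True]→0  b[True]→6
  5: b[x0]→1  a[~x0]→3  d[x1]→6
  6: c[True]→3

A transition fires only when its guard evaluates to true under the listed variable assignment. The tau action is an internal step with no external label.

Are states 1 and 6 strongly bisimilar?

Bisimulation quotient by refinement:
  round 0: {{0,1,2,3,4,5,6}}
  round 1: {{0,1,6},{2},{3},{4},{5}}
  round 2: {{0},{1,6},{2},{3},{4},{5}}
stable after 3 split(s): 6 block(s)
1∈{1,6}, 6∈{1,6}

Answer: BISIMILAR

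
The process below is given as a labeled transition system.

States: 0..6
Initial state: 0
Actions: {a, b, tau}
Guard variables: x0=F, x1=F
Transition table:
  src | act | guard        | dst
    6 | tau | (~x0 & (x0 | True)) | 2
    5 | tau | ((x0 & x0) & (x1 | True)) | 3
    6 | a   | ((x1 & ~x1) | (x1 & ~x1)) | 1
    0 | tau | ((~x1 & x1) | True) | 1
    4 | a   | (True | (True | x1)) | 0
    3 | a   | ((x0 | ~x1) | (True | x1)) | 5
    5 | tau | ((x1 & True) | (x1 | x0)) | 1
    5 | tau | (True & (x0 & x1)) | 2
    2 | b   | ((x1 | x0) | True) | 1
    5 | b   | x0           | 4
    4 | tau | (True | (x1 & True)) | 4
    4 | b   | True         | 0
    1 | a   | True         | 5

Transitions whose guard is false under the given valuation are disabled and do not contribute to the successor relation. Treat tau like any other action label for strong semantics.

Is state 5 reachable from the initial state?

8 transition(s) survive guard evaluation.
Layer 0: {0}
Layer 1: {1}  total {0,1}
Layer 2: {5}  total {0,1,5}
Reach set: {0,1,5}
Path to 5: tau·a

Answer: REACHABLE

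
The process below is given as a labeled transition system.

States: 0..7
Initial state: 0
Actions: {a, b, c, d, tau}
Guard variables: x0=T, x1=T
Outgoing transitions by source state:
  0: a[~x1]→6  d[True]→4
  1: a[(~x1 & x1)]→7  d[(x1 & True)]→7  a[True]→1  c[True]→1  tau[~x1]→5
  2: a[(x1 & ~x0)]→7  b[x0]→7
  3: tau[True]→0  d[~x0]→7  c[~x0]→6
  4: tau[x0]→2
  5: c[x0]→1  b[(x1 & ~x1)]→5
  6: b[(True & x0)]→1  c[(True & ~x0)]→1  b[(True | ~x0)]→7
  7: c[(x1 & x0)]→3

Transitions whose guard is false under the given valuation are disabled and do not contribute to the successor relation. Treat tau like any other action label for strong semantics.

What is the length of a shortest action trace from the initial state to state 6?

Breadth-first toward 6:
  Layer 0: {0}
  Layer 1: {4}
  Layer 2: {2}
  Layer 3: {7}
  Layer 4: {3}
6 never appears.

Answer: UNREACHABLE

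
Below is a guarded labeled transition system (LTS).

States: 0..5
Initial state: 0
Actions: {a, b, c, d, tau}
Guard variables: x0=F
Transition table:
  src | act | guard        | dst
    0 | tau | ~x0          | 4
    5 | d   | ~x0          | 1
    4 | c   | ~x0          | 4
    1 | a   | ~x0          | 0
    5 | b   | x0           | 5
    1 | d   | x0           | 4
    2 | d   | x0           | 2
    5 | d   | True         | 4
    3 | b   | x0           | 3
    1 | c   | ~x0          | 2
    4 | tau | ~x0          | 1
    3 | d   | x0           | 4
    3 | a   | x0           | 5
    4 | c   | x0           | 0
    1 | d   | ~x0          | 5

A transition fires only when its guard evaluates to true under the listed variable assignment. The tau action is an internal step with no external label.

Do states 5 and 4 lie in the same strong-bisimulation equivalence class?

Answer: NOT BISIMILAR

Trace:
Bisimulation quotient by refinement:
  π0 = {{0,1,2,3,4,5}}
  π1 = {{0},{1},{2,3},{4},{5}}
5 equivalence class(es) (converged in 2)
5∈{5}, 4∈{4}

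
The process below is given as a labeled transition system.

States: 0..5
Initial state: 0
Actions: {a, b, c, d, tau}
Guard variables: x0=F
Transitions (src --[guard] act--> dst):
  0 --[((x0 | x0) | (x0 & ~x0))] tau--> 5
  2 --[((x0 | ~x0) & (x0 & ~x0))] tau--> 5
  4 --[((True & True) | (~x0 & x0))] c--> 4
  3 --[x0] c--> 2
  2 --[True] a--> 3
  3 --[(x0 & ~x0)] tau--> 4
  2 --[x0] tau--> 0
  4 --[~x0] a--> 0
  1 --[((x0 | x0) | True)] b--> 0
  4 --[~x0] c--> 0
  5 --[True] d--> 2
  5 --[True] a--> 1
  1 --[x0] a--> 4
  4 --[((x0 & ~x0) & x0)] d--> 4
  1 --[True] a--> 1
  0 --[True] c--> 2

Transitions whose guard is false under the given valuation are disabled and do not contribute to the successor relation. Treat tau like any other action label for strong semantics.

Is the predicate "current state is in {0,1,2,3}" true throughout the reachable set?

Answer: INVARIANT HOLDS

Trace:
Allowed set {0,1,2,3}
R = {0,2,3}
  0: ok
  2: ok
  3: ok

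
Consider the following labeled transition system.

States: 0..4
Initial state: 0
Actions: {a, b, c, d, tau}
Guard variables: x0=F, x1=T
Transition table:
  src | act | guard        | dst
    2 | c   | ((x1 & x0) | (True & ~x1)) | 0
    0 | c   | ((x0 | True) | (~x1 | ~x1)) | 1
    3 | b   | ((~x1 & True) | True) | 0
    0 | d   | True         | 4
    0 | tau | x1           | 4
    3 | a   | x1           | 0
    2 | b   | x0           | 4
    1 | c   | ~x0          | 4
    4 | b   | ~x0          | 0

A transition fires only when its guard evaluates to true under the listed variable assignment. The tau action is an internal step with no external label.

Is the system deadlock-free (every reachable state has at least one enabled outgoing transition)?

Answer: DEADLOCK-FREE

Working:
R = {0,1,4}
  0: c→1  d→4  tau→4  [deg 3]
  1: c→4  [deg 1]
  4: b→0  [deg 1]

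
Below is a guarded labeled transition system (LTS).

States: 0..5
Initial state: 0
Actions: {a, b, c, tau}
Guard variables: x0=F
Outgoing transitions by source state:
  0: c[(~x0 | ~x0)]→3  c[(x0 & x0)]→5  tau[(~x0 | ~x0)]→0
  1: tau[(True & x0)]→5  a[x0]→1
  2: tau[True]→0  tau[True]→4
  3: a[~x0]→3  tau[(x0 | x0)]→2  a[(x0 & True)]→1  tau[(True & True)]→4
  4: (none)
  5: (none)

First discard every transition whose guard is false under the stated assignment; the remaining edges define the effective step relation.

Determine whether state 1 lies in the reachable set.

After dropping false guards: 6 live edges.
L0 = {0}
L1 = {3}  cumulative {0,3}
L2 = {4}  cumulative {0,3,4}
R = {0,3,4}

Answer: UNREACHABLE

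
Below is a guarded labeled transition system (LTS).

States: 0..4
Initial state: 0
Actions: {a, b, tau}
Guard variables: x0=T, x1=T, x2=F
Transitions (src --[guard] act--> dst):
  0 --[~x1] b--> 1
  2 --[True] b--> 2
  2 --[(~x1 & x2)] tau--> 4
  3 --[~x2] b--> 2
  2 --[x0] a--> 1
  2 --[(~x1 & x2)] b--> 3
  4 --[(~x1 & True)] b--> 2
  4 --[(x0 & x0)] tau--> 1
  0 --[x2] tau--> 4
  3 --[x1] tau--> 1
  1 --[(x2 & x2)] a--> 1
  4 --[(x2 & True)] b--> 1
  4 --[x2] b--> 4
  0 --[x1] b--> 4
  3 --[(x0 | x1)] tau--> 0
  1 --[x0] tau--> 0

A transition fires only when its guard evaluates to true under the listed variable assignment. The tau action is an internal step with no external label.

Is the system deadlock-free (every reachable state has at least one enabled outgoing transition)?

R = {0,1,4}
  0: b→4  [1 exit(s)]
  1: tau→0  [1 exit(s)]
  4: tau→1  [1 exit(s)]

Answer: DEADLOCK-FREE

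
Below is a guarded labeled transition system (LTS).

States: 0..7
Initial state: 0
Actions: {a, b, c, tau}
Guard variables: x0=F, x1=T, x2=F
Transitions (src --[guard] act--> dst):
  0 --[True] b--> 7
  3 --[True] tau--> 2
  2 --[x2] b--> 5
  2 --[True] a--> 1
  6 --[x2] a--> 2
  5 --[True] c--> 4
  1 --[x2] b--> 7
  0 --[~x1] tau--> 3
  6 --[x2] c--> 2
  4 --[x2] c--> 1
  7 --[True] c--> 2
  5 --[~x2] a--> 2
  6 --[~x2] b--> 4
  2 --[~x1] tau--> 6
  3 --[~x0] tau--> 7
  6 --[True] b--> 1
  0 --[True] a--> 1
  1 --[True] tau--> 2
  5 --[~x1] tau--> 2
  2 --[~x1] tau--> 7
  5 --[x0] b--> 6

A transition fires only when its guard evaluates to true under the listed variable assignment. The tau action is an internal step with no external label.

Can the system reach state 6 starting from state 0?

Answer: UNREACHABLE

Analysis:
11 transition(s) survive guard evaluation.
depth 0: {0}
depth 1: {1,7}  total {0,1,7}
depth 2: {2}  total {0,1,2,7}
Reachable = {0,1,2,7}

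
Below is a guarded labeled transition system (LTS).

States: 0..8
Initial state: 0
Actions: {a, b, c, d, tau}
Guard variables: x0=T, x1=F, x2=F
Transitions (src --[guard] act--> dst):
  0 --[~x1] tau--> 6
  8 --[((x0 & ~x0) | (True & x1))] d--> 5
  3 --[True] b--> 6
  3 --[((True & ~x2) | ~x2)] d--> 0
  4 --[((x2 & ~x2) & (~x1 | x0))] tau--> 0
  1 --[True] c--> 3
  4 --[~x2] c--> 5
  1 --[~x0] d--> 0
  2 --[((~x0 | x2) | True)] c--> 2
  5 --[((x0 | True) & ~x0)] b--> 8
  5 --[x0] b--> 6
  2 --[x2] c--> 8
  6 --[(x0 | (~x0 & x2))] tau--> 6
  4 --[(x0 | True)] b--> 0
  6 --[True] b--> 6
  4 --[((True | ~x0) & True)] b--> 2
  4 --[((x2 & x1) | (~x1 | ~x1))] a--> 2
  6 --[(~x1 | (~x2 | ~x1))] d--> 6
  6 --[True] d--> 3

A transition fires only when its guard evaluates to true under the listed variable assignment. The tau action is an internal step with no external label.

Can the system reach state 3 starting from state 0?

Guard filter leaves 14 enabled edge(s).
depth 0: {0}
depth 1: {6}  now seen {0,6}
depth 2: {3}  now seen {0,3,6}
R = {0,3,6}
trace reaching 3: tau·d

Answer: REACHABLE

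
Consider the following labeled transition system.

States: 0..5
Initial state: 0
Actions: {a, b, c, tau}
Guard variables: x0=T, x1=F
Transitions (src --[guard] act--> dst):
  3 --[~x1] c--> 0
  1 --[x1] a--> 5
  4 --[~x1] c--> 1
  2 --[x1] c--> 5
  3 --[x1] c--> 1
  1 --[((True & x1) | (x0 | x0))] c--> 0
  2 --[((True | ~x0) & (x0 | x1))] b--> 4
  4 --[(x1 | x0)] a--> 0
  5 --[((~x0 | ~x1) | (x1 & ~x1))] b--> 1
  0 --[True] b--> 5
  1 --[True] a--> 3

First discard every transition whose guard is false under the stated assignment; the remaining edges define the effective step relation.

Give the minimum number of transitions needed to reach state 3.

Answer: 3

Analysis:
Layered search for 3:
  Layer 0: {0}
  Layer 1: {5}
  Layer 2: {1}
  Layer 3: {3}
first hit 3 at d=3 via b·b·a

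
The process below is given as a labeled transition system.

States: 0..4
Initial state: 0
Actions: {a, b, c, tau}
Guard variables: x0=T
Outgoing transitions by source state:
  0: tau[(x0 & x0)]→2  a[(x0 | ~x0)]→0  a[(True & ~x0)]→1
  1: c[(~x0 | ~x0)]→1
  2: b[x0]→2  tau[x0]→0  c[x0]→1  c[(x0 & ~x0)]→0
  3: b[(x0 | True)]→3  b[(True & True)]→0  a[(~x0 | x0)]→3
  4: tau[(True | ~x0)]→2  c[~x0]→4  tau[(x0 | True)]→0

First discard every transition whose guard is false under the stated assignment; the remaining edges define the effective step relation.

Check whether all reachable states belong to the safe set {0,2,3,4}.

Safe = {0,2,3,4}
Reach set: {0,1,2}
  0: ✓
  1: VIOLATES
  2: ✓
counterexample path to 1: tau·c

Answer: INVARIANT VIOLATED at state 1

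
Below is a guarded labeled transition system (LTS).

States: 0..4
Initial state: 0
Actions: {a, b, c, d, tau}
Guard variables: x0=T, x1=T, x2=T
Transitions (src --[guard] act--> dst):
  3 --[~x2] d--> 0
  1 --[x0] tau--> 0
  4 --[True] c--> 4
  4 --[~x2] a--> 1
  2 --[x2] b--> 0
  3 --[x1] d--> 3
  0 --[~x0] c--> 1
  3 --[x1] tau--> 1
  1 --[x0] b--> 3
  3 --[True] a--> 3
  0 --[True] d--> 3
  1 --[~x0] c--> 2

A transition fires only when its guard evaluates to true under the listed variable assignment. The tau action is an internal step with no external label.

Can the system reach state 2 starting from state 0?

8 transition(s) survive guard evaluation.
depth 0: {0}
depth 1: {3}  total {0,3}
depth 2: {1}  total {0,1,3}
Reachable = {0,1,3}

Answer: UNREACHABLE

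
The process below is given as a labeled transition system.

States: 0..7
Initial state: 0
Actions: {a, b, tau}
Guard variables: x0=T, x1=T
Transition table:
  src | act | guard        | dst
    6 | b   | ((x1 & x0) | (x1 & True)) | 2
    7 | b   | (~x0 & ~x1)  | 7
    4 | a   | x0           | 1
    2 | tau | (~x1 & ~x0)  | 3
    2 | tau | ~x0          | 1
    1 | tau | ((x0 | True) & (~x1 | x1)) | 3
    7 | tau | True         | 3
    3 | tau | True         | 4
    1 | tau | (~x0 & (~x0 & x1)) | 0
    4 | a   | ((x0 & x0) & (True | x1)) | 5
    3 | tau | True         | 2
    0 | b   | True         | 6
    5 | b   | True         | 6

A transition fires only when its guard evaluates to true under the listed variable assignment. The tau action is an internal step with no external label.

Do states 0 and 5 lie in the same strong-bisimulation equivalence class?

Answer: BISIMILAR

Analysis:
Compute ~ classes (split until stable):
  round 0: {{0,1,2,3,4,5,6,7}}
  round 1: {{0,5,6},{1,3,7},{2},{4}}
  round 2: {{0,5},{1,7},{2},{3},{4},{6}}
stable after 3 split(s): 6 block(s)
[0]={0,5}  [5]={0,5}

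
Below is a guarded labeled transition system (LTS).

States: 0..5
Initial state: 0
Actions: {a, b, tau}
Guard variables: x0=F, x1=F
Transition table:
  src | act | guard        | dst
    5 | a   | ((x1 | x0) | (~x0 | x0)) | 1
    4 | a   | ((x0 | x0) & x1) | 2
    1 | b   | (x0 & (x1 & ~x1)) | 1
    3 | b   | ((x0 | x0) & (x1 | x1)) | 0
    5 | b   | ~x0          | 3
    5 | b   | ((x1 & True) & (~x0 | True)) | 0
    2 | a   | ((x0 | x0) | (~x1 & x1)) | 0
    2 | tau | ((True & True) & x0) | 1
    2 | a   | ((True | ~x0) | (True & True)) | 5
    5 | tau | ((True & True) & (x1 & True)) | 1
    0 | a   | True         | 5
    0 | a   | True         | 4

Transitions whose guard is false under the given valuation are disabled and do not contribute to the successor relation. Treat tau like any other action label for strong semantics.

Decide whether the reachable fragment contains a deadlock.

Answer: DEADLOCK at state 1

Analysis:
R = {0,1,3,4,5}
  0: a→4  a→5  [2 out]
  1: ∅  [no exit]
  3: ∅  [no exit]
  4: ∅  [no exit]
  5: a→1  b→3  [2 out]
witness 1: a·a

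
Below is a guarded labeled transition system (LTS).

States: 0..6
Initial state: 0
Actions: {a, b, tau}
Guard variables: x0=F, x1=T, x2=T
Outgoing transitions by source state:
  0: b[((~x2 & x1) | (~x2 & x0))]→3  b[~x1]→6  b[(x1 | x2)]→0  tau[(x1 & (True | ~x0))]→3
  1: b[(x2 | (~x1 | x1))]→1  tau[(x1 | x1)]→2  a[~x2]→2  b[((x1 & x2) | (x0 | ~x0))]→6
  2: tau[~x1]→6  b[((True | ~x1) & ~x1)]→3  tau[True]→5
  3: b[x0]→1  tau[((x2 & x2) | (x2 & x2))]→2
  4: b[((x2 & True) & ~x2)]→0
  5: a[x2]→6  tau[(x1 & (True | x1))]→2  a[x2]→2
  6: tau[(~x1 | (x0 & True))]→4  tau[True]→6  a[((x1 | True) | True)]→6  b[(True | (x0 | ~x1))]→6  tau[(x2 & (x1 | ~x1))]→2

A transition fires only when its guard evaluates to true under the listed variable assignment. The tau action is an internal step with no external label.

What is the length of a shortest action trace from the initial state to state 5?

Answer: 3

Trace:
Breadth-first toward 5:
  depth 0: {0}
  depth 1: {3}
  depth 2: {2}
  depth 3: {5}
5 enters at depth 3; path tau·tau·tau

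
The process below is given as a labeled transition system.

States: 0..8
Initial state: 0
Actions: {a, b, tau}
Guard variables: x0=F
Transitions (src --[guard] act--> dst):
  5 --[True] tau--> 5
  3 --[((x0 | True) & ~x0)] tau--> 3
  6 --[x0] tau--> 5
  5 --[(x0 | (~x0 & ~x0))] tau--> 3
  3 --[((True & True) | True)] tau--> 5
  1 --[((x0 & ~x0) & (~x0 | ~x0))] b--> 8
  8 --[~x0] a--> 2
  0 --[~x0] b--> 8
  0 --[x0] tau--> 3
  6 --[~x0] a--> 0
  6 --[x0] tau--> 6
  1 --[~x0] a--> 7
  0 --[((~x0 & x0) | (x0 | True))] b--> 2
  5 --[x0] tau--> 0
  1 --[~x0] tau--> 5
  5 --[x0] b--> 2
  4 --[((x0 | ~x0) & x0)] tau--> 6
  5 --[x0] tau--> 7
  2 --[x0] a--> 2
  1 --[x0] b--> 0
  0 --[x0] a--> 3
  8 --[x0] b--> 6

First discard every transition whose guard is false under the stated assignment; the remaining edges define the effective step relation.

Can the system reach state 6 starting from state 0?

10 transition(s) survive guard evaluation.
depth 0: {0}
depth 1: {2,8}  now seen {0,2,8}
R = {0,2,8}

Answer: UNREACHABLE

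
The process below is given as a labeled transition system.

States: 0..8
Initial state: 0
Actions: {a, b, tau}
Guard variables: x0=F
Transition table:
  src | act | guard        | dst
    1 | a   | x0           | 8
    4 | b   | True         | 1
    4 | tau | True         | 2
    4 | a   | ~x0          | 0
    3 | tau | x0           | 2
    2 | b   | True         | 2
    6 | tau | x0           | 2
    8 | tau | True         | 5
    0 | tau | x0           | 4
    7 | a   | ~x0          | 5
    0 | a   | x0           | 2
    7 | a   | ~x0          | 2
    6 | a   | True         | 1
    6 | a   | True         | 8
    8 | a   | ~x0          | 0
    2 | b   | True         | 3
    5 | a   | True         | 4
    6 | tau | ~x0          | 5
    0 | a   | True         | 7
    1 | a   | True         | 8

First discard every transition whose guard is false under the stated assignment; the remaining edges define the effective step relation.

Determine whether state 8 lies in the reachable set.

After dropping false guards: 15 live edges.
L0 = {0}
L1 = {7}  cumulative {0,7}
L2 = {2,5}  cumulative {0,2,5,7}
L3 = {3,4}  cumulative {0,2,3,4,5,7}
L4 = {1}  cumulative {0,1,2,3,4,5,7}
L5 = {8}  cumulative {0,1,2,3,4,5,7,8}
Reachable = {0,1,2,3,4,5,7,8}
trace reaching 8: a·a·a·b·a

Answer: REACHABLE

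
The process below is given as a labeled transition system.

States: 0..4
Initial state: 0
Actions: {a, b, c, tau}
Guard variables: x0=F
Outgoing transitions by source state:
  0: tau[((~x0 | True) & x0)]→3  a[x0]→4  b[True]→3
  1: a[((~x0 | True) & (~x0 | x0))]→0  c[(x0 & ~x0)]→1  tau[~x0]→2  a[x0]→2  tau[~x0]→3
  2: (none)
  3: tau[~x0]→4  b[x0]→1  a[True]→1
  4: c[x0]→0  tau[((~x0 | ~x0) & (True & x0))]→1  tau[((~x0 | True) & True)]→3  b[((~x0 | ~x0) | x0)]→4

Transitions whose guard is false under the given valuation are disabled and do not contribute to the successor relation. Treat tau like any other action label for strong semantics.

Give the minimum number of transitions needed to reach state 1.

Answer: 2

Working:
Layered search for 1:
  Layer 0: {0}
  Layer 1: {3}
  Layer 2: {1,4}
1 enters at depth 2; path b·a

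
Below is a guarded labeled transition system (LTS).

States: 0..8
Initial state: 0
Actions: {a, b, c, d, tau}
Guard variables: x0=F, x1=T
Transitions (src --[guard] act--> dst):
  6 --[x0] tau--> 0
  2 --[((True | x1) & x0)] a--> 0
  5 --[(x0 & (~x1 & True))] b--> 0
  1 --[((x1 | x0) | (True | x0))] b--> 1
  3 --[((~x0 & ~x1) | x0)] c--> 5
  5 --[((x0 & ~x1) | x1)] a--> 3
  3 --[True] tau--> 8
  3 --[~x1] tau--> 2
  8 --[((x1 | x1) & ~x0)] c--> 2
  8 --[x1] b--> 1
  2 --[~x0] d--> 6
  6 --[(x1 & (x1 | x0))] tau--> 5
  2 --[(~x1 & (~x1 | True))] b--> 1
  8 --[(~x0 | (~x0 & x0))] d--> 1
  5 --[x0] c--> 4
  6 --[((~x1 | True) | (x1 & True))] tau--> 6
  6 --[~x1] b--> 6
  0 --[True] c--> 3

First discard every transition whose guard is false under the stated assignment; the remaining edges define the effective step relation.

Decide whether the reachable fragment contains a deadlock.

Reach set: {0,1,2,3,5,6,8}
  0: c→3  [deg 1]
  1: b→1  [deg 1]
  2: d→6  [deg 1]
  3: tau→8  [deg 1]
  5: a→3  [deg 1]
  6: tau→5  tau→6  [deg 2]
  8: b→1  c→2  d→1  [deg 3]

Answer: DEADLOCK-FREE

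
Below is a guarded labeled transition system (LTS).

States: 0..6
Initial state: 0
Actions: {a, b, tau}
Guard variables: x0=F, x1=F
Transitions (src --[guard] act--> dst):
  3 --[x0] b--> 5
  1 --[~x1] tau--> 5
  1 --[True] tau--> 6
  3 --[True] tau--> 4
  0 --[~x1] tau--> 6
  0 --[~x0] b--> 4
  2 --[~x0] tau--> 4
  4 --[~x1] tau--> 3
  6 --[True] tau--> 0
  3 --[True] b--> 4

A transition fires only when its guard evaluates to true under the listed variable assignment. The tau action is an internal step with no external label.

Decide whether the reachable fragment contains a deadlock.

Answer: DEADLOCK-FREE

Working:
R = {0,3,4,6}
  0: b→4  tau→6  [2 exit(s)]
  3: b→4  tau→4  [2 exit(s)]
  4: tau→3  [1 exit(s)]
  6: tau→0  [1 exit(s)]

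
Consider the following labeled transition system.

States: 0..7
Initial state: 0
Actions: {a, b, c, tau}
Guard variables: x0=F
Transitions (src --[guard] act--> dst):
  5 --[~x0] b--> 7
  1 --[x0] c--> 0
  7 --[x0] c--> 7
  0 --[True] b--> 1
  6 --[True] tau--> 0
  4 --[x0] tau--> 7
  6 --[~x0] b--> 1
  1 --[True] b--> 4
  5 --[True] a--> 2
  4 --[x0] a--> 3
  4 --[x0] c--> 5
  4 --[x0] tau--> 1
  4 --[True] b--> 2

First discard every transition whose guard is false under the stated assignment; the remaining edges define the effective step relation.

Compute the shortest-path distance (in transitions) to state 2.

Answer: 3

Analysis:
BFS to 2:
  depth 0: {0}
  depth 1: {1}
  depth 2: {4}
  depth 3: {2}
depth(2)=3, e.g. b·b·b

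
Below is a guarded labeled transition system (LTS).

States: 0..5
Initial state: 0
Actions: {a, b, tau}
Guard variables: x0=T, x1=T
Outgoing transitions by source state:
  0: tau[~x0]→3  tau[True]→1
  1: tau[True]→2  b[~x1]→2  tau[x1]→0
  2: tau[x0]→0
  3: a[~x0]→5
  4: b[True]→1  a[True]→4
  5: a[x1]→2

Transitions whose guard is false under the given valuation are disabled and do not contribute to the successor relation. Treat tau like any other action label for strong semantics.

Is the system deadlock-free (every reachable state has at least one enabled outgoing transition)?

R = {0,1,2}
  0: tau→1  [1 exit(s)]
  1: tau→0  tau→2  [2 exit(s)]
  2: tau→0  [1 exit(s)]

Answer: DEADLOCK-FREE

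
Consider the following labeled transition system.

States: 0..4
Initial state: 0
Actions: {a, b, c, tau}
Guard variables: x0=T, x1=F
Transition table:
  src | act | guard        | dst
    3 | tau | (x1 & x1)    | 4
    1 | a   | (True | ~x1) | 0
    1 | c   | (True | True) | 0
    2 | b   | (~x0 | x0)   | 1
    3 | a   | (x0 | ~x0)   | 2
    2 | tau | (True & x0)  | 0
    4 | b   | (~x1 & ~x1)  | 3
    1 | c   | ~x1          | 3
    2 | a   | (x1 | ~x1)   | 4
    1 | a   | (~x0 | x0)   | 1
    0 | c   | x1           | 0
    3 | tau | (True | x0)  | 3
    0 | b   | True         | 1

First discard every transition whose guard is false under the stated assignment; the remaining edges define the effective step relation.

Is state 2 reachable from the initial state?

Guard filter leaves 11 enabled edge(s).
Layer 0: {0}
Layer 1: {1}  now seen {0,1}
Layer 2: {3}  now seen {0,1,3}
Layer 3: {2}  now seen {0,1,2,3}
Layer 4: {4}  now seen {0,1,2,3,4}
Reach set: {0,1,2,3,4}
Path to 2: b·c·a

Answer: REACHABLE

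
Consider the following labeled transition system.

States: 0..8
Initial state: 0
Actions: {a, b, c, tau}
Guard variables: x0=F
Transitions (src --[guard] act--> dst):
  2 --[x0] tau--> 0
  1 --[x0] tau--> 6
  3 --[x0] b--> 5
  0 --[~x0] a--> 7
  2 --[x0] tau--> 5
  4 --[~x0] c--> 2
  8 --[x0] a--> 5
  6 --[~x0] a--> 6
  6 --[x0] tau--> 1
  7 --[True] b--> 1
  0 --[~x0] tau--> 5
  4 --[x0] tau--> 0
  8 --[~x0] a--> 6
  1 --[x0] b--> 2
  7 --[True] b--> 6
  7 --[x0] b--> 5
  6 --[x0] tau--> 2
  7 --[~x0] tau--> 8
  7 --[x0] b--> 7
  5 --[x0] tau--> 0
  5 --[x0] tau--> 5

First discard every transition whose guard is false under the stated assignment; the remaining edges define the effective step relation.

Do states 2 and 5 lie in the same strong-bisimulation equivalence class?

Answer: BISIMILAR

Analysis:
Bisimulation quotient by refinement:
  P[0] = {{0,1,2,3,4,5,6,7,8}}
  P[1] = {{0},{1,2,3,5},{4},{6,8},{7}}
5 equivalence class(es) (converged in 2)
2∈{1,2,3,5}, 5∈{1,2,3,5}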